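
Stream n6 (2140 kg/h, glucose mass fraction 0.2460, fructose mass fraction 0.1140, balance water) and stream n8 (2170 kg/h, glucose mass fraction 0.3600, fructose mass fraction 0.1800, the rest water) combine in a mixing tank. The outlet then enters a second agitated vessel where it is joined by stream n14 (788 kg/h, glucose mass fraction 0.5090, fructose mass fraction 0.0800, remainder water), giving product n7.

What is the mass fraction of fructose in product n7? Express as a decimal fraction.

Overall, product flow = 5098 kg/h.
fructose in = 2140×0.114 + 2170×0.180 + 788×0.080 = 697.6 kg/h.
fructose fraction in n7 = 0.1368.

0.1368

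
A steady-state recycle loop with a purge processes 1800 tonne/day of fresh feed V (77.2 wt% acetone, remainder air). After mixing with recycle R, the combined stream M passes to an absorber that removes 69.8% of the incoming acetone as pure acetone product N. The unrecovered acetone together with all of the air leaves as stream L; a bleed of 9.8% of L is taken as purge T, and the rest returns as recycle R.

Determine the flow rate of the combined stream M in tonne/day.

6098 tonne/day

air enters only via V and leaves only via the purge: 1800×0.228 = 0.098×(air in L), and the absorber passes all air, so air in M = air in L = 4187.8 tonne/day.
acetone in M: m_A = 1800×0.772 + (1−0.098)·(1−0.698)·m_A, so m_A = 1389.6/0.7276 = 1909.9 tonne/day.
M = 1909.9 + 4187.8 = 6097.6 tonne/day.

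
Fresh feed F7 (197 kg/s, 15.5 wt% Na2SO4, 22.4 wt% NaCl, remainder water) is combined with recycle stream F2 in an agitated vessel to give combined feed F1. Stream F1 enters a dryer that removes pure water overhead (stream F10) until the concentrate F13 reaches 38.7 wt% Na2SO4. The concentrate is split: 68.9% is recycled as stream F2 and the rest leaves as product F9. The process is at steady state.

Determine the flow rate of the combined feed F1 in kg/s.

Overall Na2SO4 balance (none leaves overhead): Na2SO4 in fresh feed = Na2SO4 in product, i.e. 197×0.155 = (1−0.689)·F13·0.387.
F13 = 30.535/(0.387×0.311) = 253.7 kg/s.
Recycle F2 = 0.689×253.7 = 174.8 kg/s.
Combined feed F1 = 197 + 174.8 = 371.8 kg/s.

371.8 kg/s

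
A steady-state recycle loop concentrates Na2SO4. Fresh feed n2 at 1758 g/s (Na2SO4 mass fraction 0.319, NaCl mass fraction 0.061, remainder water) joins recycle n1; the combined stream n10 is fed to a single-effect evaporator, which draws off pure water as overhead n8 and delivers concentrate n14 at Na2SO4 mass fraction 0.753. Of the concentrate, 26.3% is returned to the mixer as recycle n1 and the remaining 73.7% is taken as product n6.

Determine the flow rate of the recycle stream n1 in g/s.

265.8 g/s

Overall Na2SO4 balance (none leaves overhead): Na2SO4 in fresh feed = Na2SO4 in product, i.e. 1758×0.319 = (1−0.263)·n14·0.753.
n14 = 560.8/(0.753×0.737) = 1010.5 g/s.
Recycle n1 = 0.263×1010.5 = 265.77 g/s.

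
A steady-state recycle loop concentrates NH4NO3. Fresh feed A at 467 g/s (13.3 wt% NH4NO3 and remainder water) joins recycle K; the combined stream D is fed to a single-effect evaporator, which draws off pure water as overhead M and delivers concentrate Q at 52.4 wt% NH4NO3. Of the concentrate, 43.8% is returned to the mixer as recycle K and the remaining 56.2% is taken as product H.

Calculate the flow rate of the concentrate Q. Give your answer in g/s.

Overall NH4NO3 balance (none leaves overhead): NH4NO3 in fresh feed = NH4NO3 in product, i.e. 467×0.133 = (1−0.438)·Q·0.524.
Q = 62.111/(0.524×0.562) = 210.91 g/s.

210.9 g/s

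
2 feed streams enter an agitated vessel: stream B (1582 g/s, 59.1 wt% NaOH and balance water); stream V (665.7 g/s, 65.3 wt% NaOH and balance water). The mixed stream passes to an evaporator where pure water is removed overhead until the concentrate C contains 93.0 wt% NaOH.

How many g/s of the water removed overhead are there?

NaOH entering = 1582×0.591 + 665.7×0.653 = 1369.7 g/s.
All NaOH reports to C, so C = 1369.7/0.930 = 1472.8 g/s.
Total feed = 2247.7 g/s; overhead = 2247.7 − 1472.8 = 774.94 g/s.

774.9 g/s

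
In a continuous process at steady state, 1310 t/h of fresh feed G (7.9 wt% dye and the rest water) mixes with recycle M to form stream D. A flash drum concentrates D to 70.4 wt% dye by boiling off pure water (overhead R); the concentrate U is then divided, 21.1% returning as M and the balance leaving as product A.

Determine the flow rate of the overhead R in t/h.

Overall dye balance (none leaves overhead): dye in fresh feed = dye in product, i.e. 1310×0.079 = (1−0.211)·U·0.704.
U = 103.49/(0.704×0.789) = 186.32 t/h.
Recycle M = 0.211×186.32 = 39.313 t/h.
Combined feed D = 1310 + 39.313 = 1349.3 t/h.
Overhead R = D − U = 1349.3 − 186.32 = 1163 t/h.

1163 t/h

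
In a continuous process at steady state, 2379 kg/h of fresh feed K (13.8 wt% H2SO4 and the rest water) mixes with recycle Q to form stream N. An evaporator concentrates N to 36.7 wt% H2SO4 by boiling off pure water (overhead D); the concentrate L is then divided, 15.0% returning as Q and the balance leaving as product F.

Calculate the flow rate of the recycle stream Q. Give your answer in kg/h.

157.9 kg/h

Overall H2SO4 balance (none leaves overhead): H2SO4 in fresh feed = H2SO4 in product, i.e. 2379×0.138 = (1−0.150)·L·0.367.
L = 328.3/(0.367×0.850) = 1052.4 kg/h.
Recycle Q = 0.150×1052.4 = 157.86 kg/h.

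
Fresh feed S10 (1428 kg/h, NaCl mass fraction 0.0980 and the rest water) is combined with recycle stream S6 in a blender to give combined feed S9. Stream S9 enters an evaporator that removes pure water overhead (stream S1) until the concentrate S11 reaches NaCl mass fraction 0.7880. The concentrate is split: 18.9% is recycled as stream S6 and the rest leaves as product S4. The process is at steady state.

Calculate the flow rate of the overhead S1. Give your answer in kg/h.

Overall NaCl balance (none leaves overhead): NaCl in fresh feed = NaCl in product, i.e. 1428×0.098 = (1−0.189)·S11·0.788.
S11 = 139.94/(0.788×0.811) = 218.98 kg/h.
Recycle S6 = 0.189×218.98 = 41.387 kg/h.
Combined feed S9 = 1428 + 41.387 = 1469.4 kg/h.
Overhead S1 = S9 − S11 = 1469.4 − 218.98 = 1250.4 kg/h.

1250 kg/h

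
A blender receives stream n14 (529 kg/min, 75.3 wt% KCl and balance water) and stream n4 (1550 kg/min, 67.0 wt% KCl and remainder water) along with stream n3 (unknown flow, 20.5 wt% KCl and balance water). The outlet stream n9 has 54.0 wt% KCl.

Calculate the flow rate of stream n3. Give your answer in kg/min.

Let n3 be the unknown flow. Total out = 2079 + n3.
KCl balance: 1436.8 + 0.205·n3 = 0.540·(2079 + n3)
(0.205 − 0.540)·n3 = 0.540×2079 − 1436.8 = -314.18
n3 = -314.18 / -0.335 = 937.84 kg/min

937.8 kg/min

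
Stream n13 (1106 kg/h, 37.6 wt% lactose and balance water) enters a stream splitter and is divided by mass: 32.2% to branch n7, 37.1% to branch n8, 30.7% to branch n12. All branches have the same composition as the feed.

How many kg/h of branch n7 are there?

356.1 kg/h

Branch n7 flow = 0.322×1106 = 356.13 kg/h.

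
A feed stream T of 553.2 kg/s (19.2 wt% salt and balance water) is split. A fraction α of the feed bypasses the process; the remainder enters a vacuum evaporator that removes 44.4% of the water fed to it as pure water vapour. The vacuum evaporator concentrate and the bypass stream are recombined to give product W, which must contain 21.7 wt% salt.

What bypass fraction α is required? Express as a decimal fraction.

All 553.2×0.192 = 106.21 kg/s of salt reaches W, so W = 106.21/0.217 = 489.47 kg/s and vapour = 63.733 kg/s.
The evaporator receives (1−α)·553.2 of feed at 0.808 water and removes 0.444 of that water:
0.444×0.808×(1−α)×553.2 = 63.733
(1−α) = 63.733/198.46 = 0.3211;  α = 0.6789.

0.679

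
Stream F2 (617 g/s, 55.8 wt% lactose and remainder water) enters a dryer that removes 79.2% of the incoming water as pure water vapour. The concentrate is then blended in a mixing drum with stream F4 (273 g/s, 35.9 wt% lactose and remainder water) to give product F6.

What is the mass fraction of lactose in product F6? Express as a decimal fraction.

0.6562

Vapour removed = 0.792×0.442×617 = 215.99 g/s; concentrate = 401.01 g/s.
lactose reaching the mixer = 344.29 (from concentrate) + 273×0.359 = 442.29 g/s.
Product flow = 401.01 + 273 = 674.01 g/s; lactose fraction = 0.6562.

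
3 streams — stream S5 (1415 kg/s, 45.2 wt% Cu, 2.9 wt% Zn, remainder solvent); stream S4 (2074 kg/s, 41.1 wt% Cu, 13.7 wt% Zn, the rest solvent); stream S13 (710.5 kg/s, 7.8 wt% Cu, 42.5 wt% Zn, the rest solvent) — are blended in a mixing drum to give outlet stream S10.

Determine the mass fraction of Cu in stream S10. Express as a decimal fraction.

0.3685

Total flow out = 1415 + 2074 + 710.5 = 4199.5 kg/s.
Cu in = 1415×0.452 + 2074×0.411 + 710.5×0.078 = 1547.4 kg/s.
Cu mass fraction in S10 = 1547.4/4199.5 = 0.3685.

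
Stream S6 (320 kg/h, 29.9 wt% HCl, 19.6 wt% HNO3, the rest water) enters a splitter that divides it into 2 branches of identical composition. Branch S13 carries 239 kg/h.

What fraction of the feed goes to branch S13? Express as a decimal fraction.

Fraction to S13 = 239/320 = 0.7469.

0.747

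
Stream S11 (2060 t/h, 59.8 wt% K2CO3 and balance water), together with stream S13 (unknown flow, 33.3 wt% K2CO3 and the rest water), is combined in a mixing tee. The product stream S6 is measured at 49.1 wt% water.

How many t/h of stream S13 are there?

Let S13 be the unknown flow. Total out = 2060 + S13.
water balance: 828.12 + 0.667·S13 = 0.491·(2060 + S13)
(0.667 − 0.491)·S13 = 0.491×2060 − 828.12 = 183.34
S13 = 183.34 / 0.176 = 1041.7 t/h

1042 t/h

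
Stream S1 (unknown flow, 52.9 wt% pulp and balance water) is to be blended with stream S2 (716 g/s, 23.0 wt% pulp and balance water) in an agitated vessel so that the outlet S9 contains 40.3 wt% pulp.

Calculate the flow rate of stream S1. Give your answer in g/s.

Let S1 be the unknown flow. Total out = 716 + S1.
pulp balance: 164.68 + 0.529·S1 = 0.403·(716 + S1)
(0.529 − 0.403)·S1 = 0.403×716 − 164.68 = 123.87
S1 = 123.87 / 0.126 = 983.08 g/s

983.1 g/s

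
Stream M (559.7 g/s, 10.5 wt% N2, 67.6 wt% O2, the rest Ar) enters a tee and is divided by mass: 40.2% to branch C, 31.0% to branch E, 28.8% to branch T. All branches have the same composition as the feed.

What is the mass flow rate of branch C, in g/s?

225 g/s

Branch C flow = 0.402×559.7 = 225 g/s.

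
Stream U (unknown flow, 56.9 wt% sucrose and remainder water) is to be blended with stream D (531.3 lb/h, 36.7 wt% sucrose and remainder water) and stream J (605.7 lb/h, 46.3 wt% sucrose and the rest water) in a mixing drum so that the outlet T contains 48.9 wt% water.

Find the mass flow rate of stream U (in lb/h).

1820 lb/h

Let U be the unknown flow. Total out = 1137 + U.
water balance: 661.57 + 0.431·U = 0.489·(1137 + U)
(0.431 − 0.489)·U = 0.489×1137 − 661.57 = -105.58
U = -105.58 / -0.058 = 1820.4 lb/h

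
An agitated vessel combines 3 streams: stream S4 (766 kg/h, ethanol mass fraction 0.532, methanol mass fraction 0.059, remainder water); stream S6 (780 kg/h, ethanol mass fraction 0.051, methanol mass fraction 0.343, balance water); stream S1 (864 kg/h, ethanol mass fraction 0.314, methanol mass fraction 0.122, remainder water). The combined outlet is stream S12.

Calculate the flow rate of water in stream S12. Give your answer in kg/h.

water out = water in = 766×0.409 + 780×0.606 + 864×0.564 = 1273.3 kg/h.

1273 kg/h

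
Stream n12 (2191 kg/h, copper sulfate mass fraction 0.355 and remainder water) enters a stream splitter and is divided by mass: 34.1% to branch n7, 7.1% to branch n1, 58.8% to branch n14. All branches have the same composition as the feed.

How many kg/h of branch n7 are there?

747.1 kg/h

Branch n7 flow = 0.341×2191 = 747.13 kg/h.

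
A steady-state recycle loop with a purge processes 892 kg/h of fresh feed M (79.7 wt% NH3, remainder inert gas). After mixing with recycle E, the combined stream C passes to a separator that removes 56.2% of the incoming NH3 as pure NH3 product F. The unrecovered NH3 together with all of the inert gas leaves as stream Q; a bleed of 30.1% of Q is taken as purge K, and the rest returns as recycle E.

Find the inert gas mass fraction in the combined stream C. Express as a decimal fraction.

inert gas enters only via M and leaves only via the purge: 892×0.203 = 0.301×(inert gas in Q), and the separator passes all inert gas, so inert gas in C = inert gas in Q = 601.58 kg/h.
NH3 in C: m_A = 892×0.797 + (1−0.301)·(1−0.562)·m_A, so m_A = 710.92/0.6938 = 1024.6 kg/h.
C = 1024.6 + 601.58 = 1626.2 kg/h.
inert gas fraction in C = 601.58/1626.2 = 0.3699.

0.3699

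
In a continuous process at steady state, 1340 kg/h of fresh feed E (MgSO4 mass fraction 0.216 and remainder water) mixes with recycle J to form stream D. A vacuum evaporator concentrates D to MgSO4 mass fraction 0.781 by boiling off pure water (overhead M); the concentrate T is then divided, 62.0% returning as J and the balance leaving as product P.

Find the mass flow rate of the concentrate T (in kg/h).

Overall MgSO4 balance (none leaves overhead): MgSO4 in fresh feed = MgSO4 in product, i.e. 1340×0.216 = (1−0.620)·T·0.781.
T = 289.44/(0.781×0.380) = 975.27 kg/h.

975.3 kg/h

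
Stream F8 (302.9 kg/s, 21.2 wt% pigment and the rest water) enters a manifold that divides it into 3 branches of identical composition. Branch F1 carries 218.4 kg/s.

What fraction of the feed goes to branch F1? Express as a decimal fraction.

0.721

Fraction to F1 = 218.4/302.9 = 0.7210.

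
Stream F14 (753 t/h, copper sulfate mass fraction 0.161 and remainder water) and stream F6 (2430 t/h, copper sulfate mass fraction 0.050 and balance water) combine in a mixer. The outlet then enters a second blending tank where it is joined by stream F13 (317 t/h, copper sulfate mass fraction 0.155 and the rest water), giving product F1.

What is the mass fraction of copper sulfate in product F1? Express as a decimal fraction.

Overall, product flow = 3500 t/h.
copper sulfate in = 753×0.161 + 2430×0.050 + 317×0.155 = 291.87 t/h.
copper sulfate fraction in F1 = 0.083.

0.083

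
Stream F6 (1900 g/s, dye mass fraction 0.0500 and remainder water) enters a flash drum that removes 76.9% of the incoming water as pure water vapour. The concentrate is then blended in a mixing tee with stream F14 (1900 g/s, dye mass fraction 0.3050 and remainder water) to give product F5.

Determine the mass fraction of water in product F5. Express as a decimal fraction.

Vapour removed = 0.769×0.950×1900 = 1388 g/s; concentrate = 511.95 g/s.
water reaching the mixer = 416.95 (from concentrate) + 1900×0.695 = 1737.5 g/s.
Product flow = 511.95 + 1900 = 2412 g/s; water fraction = 0.7204.

0.7204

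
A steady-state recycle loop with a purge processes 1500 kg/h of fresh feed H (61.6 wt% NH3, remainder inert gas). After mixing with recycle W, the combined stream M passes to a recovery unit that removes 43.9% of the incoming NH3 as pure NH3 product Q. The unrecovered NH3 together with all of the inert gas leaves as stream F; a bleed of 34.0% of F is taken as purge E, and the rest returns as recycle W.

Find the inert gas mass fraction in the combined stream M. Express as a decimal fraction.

0.536

inert gas enters only via H and leaves only via the purge: 1500×0.384 = 0.340×(inert gas in F), and the recovery unit passes all inert gas, so inert gas in M = inert gas in F = 1694.1 kg/h.
NH3 in M: m_A = 1500×0.616 + (1−0.340)·(1−0.439)·m_A, so m_A = 924/0.6297 = 1467.3 kg/h.
M = 1467.3 + 1694.1 = 3161.4 kg/h.
inert gas fraction in M = 1694.1/3161.4 = 0.536.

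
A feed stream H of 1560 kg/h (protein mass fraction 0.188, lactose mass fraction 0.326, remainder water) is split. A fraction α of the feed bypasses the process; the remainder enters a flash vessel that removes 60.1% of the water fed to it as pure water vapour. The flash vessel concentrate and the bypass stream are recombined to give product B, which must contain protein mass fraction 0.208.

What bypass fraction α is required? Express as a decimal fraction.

All 1560×0.188 = 293.28 kg/h of protein reaches B, so B = 293.28/0.208 = 1410 kg/h and vapour = 150 kg/h.
The evaporator receives (1−α)·1560 of feed at 0.486 water and removes 0.601 of that water:
0.601×0.486×(1−α)×1560 = 150
(1−α) = 150/455.65 = 0.3292;  α = 0.6708.

0.671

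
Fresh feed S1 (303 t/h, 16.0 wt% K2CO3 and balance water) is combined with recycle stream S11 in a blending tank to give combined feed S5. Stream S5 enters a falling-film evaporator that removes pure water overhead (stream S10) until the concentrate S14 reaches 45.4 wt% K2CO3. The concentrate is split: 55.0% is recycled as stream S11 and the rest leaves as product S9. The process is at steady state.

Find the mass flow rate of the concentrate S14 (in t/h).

237.3 t/h

Overall K2CO3 balance (none leaves overhead): K2CO3 in fresh feed = K2CO3 in product, i.e. 303×0.160 = (1−0.550)·S14·0.454.
S14 = 48.48/(0.454×0.450) = 237.3 t/h.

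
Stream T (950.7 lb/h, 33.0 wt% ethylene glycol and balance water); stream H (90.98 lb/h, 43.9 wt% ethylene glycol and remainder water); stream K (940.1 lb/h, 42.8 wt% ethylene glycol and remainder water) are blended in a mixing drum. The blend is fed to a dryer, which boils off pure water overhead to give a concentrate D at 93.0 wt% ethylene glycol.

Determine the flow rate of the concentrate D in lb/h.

812.9 lb/h

ethylene glycol entering = 950.7×0.330 + 90.98×0.439 + 940.1×0.428 = 756.03 lb/h.
All ethylene glycol reports to D, so D = 756.03/0.930 = 812.94 lb/h.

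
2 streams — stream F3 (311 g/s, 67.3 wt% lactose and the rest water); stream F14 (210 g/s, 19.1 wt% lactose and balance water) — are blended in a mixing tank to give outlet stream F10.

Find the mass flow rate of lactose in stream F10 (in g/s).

lactose out = lactose in = 311×0.673 + 210×0.191 = 249.41 g/s.

249.4 g/s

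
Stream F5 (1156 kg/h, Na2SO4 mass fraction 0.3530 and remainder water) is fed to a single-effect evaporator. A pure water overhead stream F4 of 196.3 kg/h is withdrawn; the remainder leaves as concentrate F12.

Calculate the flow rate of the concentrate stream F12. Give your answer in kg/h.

959.7 kg/h

Concentrate = 1156 − 196.3 = 959.7 kg/h.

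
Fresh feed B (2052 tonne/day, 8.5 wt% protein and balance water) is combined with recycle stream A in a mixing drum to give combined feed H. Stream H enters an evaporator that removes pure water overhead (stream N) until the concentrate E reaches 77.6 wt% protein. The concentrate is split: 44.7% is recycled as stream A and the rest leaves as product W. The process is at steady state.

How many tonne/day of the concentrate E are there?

406.5 tonne/day

Overall protein balance (none leaves overhead): protein in fresh feed = protein in product, i.e. 2052×0.085 = (1−0.447)·E·0.776.
E = 174.42/(0.776×0.553) = 406.45 tonne/day.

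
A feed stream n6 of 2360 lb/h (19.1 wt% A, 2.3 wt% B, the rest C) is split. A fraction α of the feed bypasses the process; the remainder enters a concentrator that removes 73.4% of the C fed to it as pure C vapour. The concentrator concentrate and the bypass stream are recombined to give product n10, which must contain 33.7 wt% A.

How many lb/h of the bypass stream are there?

All 2360×0.191 = 450.76 lb/h of A reaches n10, so n10 = 450.76/0.337 = 1337.6 lb/h and vapour = 1022.4 lb/h.
The evaporator receives (1−α)·2360 of feed at 0.786 C and removes 0.734 of that C:
0.734×0.786×(1−α)×2360 = 1022.4
(1−α) = 1022.4/1361.5 = 0.7509;  α = 0.2491.
Bypass flow = 0.2491×2360 = 587.79 lb/h.

587.8 lb/h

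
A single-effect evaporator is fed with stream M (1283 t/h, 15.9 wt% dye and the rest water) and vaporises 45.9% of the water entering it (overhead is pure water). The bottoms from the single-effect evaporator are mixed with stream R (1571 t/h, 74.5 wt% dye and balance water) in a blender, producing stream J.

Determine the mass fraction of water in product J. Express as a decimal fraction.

Vapour removed = 0.459×0.841×1283 = 495.26 t/h; concentrate = 787.74 t/h.
water reaching the mixer = 583.74 (from concentrate) + 1571×0.255 = 984.35 t/h.
Product flow = 787.74 + 1571 = 2358.7 t/h; water fraction = 0.417.

0.417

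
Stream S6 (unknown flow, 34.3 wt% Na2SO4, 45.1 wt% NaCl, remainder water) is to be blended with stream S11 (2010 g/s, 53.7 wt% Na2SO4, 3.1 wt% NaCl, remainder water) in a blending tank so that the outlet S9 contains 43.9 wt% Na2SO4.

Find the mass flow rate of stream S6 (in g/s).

2052 g/s

Let S6 be the unknown flow. Total out = 2010 + S6.
Na2SO4 balance: 1079.4 + 0.343·S6 = 0.439·(2010 + S6)
(0.343 − 0.439)·S6 = 0.439×2010 − 1079.4 = -196.98
S6 = -196.98 / -0.096 = 2051.9 g/s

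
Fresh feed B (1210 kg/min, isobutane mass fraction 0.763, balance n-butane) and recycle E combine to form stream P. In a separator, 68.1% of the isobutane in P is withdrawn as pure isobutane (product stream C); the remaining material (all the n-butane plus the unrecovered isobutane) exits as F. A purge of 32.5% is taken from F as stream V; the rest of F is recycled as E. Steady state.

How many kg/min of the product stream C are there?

isobutane in P: m_A = 1210×0.763 + (1−0.325)·(1−0.681)·m_A, so m_A = 923.23/0.7847 = 1176.6 kg/min.
Product C = 0.681×1176.6 = 801.25 kg/min.

801.2 kg/min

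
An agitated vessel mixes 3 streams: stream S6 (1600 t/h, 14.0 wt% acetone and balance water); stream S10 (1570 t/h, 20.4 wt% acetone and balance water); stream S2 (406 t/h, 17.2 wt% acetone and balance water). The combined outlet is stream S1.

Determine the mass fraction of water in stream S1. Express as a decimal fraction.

0.8283

Total flow out = 1600 + 1570 + 406 = 3576 t/h.
water in = 1600×0.860 + 1570×0.796 + 406×0.828 = 2961.9 t/h.
water mass fraction in S1 = 2961.9/3576 = 0.8283.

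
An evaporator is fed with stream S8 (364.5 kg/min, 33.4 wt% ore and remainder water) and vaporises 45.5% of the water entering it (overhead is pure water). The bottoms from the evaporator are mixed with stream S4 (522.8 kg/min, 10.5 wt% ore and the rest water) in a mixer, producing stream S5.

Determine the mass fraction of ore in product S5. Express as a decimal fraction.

Vapour removed = 0.455×0.666×364.5 = 110.45 kg/min; concentrate = 254.05 kg/min.
ore reaching the mixer = 121.74 (from concentrate) + 522.8×0.105 = 176.64 kg/min.
Product flow = 254.05 + 522.8 = 776.85 kg/min; ore fraction = 0.2274.

0.2274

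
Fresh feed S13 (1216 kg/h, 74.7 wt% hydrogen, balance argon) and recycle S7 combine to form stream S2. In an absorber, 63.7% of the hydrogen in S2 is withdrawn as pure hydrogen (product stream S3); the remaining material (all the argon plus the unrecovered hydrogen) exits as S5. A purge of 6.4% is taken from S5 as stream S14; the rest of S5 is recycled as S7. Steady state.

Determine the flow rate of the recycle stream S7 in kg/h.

4967 kg/h

argon enters only via S13 and leaves only via the purge: 1216×0.253 = 0.064×(argon in S5), and the absorber passes all argon, so argon in S2 = argon in S5 = 4807 kg/h.
hydrogen in S2: m_A = 1216×0.747 + (1−0.064)·(1−0.637)·m_A, so m_A = 908.35/0.6602 = 1375.8 kg/h.
S5 = (1−0.637)×1375.8 + 4807 = 5306.4 kg/h.
Recycle S7 = (1−0.064)×5306.4 = 4966.8 kg/h.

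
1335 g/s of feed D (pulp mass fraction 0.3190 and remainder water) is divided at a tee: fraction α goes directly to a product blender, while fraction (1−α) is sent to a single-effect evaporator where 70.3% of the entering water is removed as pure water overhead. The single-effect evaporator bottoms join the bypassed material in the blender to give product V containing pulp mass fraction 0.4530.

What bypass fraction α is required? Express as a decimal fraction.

0.382

All 1335×0.319 = 425.87 g/s of pulp reaches V, so V = 425.87/0.453 = 940.1 g/s and vapour = 394.9 g/s.
The evaporator receives (1−α)·1335 of feed at 0.681 water and removes 0.703 of that water:
0.703×0.681×(1−α)×1335 = 394.9
(1−α) = 394.9/639.12 = 0.6179;  α = 0.3821.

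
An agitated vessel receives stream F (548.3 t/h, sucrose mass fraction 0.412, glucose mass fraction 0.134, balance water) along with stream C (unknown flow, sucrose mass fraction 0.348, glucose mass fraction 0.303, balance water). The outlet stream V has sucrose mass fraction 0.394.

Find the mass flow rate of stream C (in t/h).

Let C be the unknown flow. Total out = 548.3 + C.
sucrose balance: 225.9 + 0.348·C = 0.394·(548.3 + C)
(0.348 − 0.394)·C = 0.394×548.3 − 225.9 = -9.8694
C = -9.8694 / -0.046 = 214.55 t/h

214.6 t/h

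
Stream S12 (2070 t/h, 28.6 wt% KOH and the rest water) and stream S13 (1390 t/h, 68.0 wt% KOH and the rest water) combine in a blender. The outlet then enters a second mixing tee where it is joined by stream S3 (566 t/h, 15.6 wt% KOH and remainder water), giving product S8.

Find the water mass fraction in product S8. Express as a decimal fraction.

0.5962

Overall, product flow = 4026 t/h.
water in = 2070×0.714 + 1390×0.320 + 566×0.844 = 2400.5 t/h.
water fraction in S8 = 0.5962.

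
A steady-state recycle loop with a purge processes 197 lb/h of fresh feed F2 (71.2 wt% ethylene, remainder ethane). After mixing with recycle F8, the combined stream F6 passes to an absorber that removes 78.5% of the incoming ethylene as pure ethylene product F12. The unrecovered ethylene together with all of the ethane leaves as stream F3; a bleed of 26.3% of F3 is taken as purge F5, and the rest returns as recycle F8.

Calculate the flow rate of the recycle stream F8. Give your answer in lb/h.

ethane enters only via F2 and leaves only via the purge: 197×0.288 = 0.263×(ethane in F3), and the absorber passes all ethane, so ethane in F6 = ethane in F3 = 215.73 lb/h.
ethylene in F6: m_A = 197×0.712 + (1−0.263)·(1−0.785)·m_A, so m_A = 140.26/0.8415 = 166.67 lb/h.
F3 = (1−0.785)×166.67 + 215.73 = 251.56 lb/h.
Recycle F8 = (1−0.263)×251.56 = 185.4 lb/h.

185.4 lb/h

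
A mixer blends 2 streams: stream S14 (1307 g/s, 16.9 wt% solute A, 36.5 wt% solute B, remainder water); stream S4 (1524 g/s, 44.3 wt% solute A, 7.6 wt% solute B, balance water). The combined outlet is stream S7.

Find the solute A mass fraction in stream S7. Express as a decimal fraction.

0.317

Total flow out = 1307 + 1524 = 2831 g/s.
solute A in = 1307×0.169 + 1524×0.443 = 896.02 g/s.
solute A mass fraction in S7 = 896.02/2831 = 0.317.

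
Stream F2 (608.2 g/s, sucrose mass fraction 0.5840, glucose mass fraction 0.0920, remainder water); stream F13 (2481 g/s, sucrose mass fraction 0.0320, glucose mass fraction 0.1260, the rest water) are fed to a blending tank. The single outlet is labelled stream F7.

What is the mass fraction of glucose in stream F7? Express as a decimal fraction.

Total flow out = 608.2 + 2481 = 3089.2 g/s.
glucose in = 608.2×0.092 + 2481×0.126 = 368.56 g/s.
glucose mass fraction in F7 = 368.56/3089.2 = 0.1193.

0.1193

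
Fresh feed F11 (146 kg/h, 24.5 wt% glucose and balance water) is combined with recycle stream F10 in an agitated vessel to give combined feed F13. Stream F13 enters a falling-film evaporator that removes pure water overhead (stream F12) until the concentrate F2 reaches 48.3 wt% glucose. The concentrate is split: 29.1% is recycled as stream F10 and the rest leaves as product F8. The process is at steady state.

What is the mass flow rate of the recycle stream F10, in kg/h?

Overall glucose balance (none leaves overhead): glucose in fresh feed = glucose in product, i.e. 146×0.245 = (1−0.291)·F2·0.483.
F2 = 35.77/(0.483×0.709) = 104.45 kg/h.
Recycle F10 = 0.291×104.45 = 30.396 kg/h.

30.4 kg/h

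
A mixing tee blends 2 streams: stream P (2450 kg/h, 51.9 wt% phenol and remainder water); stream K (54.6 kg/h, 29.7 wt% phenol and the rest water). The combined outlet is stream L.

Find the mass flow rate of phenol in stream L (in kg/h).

phenol out = phenol in = 2450×0.519 + 54.6×0.297 = 1287.8 kg/h.

1288 kg/h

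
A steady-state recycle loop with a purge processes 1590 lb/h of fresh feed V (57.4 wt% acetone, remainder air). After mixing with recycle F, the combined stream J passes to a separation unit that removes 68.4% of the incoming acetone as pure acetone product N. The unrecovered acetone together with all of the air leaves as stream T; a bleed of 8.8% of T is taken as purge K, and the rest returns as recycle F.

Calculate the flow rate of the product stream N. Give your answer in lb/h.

877 lb/h

acetone in J: m_A = 1590×0.574 + (1−0.088)·(1−0.684)·m_A, so m_A = 912.66/0.7118 = 1282.2 lb/h.
Product N = 0.684×1282.2 = 877.01 lb/h.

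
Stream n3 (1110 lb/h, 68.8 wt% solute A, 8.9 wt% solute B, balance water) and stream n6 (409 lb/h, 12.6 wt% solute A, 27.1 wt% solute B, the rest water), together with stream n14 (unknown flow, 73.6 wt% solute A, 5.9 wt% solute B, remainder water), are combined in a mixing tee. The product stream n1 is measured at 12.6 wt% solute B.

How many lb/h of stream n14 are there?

Let n14 be the unknown flow. Total out = 1519 + n14.
solute B balance: 209.63 + 0.059·n14 = 0.126·(1519 + n14)
(0.059 − 0.126)·n14 = 0.126×1519 − 209.63 = -18.235
n14 = -18.235 / -0.067 = 272.16 lb/h

272.2 lb/h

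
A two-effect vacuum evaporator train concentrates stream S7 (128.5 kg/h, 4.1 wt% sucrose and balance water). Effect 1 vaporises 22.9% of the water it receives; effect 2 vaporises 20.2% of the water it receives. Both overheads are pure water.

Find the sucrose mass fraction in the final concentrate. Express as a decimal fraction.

0.0650

water in feed = 128.5×0.959 = 123.23 kg/h.
After stage 1: water left = (1−0.229)×123.23 = 95.011; stream total = 100.28 kg/h.
After stage 2: water left = (1−0.202)×95.011 = 75.819; final concentrate = 81.088 kg/h.
sucrose fraction = 5.2685/81.088 = 0.0650.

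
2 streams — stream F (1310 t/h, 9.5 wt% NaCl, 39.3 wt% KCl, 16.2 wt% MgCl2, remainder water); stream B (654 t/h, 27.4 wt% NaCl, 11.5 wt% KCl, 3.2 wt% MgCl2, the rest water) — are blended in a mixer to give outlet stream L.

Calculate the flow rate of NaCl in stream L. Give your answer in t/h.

303.6 t/h

NaCl out = NaCl in = 1310×0.095 + 654×0.274 = 303.65 t/h.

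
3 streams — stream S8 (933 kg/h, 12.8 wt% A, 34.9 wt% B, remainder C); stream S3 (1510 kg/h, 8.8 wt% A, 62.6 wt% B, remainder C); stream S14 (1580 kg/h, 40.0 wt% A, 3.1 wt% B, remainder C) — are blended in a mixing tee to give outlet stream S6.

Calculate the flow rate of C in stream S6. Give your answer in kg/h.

C out = C in = 933×0.523 + 1510×0.286 + 1580×0.569 = 1818.8 kg/h.

1819 kg/h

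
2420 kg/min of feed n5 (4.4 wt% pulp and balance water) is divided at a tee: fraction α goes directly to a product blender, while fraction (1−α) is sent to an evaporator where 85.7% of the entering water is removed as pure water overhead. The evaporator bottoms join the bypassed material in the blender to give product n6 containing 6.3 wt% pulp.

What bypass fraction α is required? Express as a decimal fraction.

0.632

All 2420×0.044 = 106.48 kg/min of pulp reaches n6, so n6 = 106.48/0.063 = 1690.2 kg/min and vapour = 729.84 kg/min.
The evaporator receives (1−α)·2420 of feed at 0.956 water and removes 0.857 of that water:
0.857×0.956×(1−α)×2420 = 729.84
(1−α) = 729.84/1982.7 = 0.3681;  α = 0.6319.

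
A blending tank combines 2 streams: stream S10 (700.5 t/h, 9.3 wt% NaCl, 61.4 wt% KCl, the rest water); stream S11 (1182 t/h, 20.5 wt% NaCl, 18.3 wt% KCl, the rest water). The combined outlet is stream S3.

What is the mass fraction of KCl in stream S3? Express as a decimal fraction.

0.3434

Total flow out = 700.5 + 1182 = 1882.5 t/h.
KCl in = 700.5×0.614 + 1182×0.183 = 646.41 t/h.
KCl mass fraction in S3 = 646.41/1882.5 = 0.3434.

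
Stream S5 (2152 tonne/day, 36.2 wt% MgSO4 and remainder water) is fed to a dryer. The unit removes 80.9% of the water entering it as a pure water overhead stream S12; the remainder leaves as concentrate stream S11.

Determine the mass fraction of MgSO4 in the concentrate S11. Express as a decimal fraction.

0.7482

MgSO4 is not removed: 2152×0.362 = 779.02 tonne/day of MgSO4 enters S11.
water entering = 2152×0.638 = 1373 tonne/day; overhead removed = 0.809×1373 = 1110.7 tonne/day.
Concentrate = 2152 − 1110.7 = 1041.3 tonne/day.
Mass fraction = 779.02/1041.3 = 0.7482.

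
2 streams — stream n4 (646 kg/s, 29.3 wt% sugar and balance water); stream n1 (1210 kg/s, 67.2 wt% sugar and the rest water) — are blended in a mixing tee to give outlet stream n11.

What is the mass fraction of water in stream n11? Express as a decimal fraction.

Total flow out = 646 + 1210 = 1856 kg/s.
water in = 646×0.707 + 1210×0.328 = 853.6 kg/s.
water mass fraction in n11 = 853.6/1856 = 0.460.

0.460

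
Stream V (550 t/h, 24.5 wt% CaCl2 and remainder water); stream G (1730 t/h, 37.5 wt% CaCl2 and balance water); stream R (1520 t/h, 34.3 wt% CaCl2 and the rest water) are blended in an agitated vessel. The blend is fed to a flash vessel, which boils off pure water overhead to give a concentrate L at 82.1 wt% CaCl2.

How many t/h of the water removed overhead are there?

2211 t/h

CaCl2 entering = 550×0.245 + 1730×0.375 + 1520×0.343 = 1304.9 t/h.
All CaCl2 reports to L, so L = 1304.9/0.821 = 1589.4 t/h.
Total feed = 3800 t/h; overhead = 3800 − 1589.4 = 2210.6 t/h.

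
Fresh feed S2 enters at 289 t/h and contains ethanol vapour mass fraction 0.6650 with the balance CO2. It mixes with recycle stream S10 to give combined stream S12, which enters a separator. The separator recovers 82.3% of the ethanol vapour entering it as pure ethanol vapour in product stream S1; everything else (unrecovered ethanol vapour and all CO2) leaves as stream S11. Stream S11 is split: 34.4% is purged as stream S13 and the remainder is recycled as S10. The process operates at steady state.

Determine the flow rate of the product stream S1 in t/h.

ethanol vapour in S12: m_A = 289×0.665 + (1−0.344)·(1−0.823)·m_A, so m_A = 192.19/0.8839 = 217.43 t/h.
Product S1 = 0.823×217.43 = 178.95 t/h.

178.9 t/h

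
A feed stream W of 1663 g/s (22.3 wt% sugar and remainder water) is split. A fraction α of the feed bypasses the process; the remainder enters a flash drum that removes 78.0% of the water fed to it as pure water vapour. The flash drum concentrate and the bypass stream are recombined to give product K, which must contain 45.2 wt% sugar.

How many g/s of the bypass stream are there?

272.8 g/s

All 1663×0.223 = 370.85 g/s of sugar reaches K, so K = 370.85/0.452 = 820.46 g/s and vapour = 842.54 g/s.
The evaporator receives (1−α)·1663 of feed at 0.777 water and removes 0.780 of that water:
0.780×0.777×(1−α)×1663 = 842.54
(1−α) = 842.54/1007.9 = 0.8360;  α = 0.1640.
Bypass flow = 0.1640×1663 = 272.81 g/s.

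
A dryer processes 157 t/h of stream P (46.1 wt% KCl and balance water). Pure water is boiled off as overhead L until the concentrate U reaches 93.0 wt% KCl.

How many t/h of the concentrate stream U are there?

77.82 t/h

KCl is conserved: 157×0.461 = 72.377 t/h all reports to the concentrate.
Concentrate = 72.377/(target fraction) = 77.825 t/h.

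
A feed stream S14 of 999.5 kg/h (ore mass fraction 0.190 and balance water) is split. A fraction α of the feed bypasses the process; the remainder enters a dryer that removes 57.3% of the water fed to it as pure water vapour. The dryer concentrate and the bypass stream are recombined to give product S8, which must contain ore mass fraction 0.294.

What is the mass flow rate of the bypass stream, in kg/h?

237.7 kg/h

All 999.5×0.190 = 189.91 kg/h of ore reaches S8, so S8 = 189.91/0.294 = 645.94 kg/h and vapour = 353.56 kg/h.
The evaporator receives (1−α)·999.5 of feed at 0.810 water and removes 0.573 of that water:
0.573×0.810×(1−α)×999.5 = 353.56
(1−α) = 353.56/463.9 = 0.7622;  α = 0.2378.
Bypass flow = 0.2378×999.5 = 237.72 kg/h.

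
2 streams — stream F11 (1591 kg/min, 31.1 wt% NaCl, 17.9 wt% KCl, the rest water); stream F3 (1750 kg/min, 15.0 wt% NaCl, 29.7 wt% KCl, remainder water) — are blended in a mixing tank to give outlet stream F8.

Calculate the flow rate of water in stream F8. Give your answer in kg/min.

1779 kg/min

water out = water in = 1591×0.510 + 1750×0.553 = 1779.2 kg/min.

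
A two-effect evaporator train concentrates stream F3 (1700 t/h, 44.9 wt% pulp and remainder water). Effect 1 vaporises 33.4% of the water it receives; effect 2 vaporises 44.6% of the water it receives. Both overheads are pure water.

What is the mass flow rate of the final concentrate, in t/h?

water in feed = 1700×0.551 = 936.7 t/h.
After stage 1: water left = (1−0.334)×936.7 = 623.84; stream total = 1387.1 t/h.
After stage 2: water left = (1−0.446)×623.84 = 345.61; final concentrate = 1108.9 t/h.

1109 t/h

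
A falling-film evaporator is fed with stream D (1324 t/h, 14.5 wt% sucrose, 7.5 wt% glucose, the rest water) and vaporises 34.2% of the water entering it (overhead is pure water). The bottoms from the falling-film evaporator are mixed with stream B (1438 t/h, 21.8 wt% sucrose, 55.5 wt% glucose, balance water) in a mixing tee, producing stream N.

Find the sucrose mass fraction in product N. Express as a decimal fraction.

Vapour removed = 0.342×0.780×1324 = 353.19 t/h; concentrate = 970.81 t/h.
sucrose reaching the mixer = 191.98 (from concentrate) + 1438×0.218 = 505.46 t/h.
Product flow = 970.81 + 1438 = 2408.8 t/h; sucrose fraction = 0.210.

0.210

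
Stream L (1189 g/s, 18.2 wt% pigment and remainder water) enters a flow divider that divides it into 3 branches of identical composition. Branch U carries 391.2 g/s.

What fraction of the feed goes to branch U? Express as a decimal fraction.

0.329

Fraction to U = 391.2/1189 = 0.3290.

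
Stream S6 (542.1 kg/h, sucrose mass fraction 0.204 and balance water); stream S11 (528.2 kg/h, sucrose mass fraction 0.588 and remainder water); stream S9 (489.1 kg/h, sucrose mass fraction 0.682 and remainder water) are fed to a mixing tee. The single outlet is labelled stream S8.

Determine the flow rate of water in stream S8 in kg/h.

water out = water in = 542.1×0.796 + 528.2×0.412 + 489.1×0.318 = 804.66 kg/h.

804.7 kg/h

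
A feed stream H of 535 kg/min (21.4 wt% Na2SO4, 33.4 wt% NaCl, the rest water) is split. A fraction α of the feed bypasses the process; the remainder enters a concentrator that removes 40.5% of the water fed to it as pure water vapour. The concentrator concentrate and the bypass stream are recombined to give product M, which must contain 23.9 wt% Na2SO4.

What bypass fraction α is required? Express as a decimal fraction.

All 535×0.214 = 114.49 kg/min of Na2SO4 reaches M, so M = 114.49/0.239 = 479.04 kg/min and vapour = 55.962 kg/min.
The evaporator receives (1−α)·535 of feed at 0.452 water and removes 0.405 of that water:
0.405×0.452×(1−α)×535 = 55.962
(1−α) = 55.962/97.937 = 0.5714;  α = 0.4286.

0.429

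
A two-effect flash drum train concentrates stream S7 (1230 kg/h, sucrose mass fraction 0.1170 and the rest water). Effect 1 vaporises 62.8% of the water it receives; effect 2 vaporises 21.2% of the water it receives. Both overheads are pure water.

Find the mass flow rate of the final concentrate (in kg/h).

462.3 kg/h

water in feed = 1230×0.883 = 1086.1 kg/h.
After stage 1: water left = (1−0.628)×1086.1 = 404.03; stream total = 547.94 kg/h.
After stage 2: water left = (1−0.212)×404.03 = 318.37; final concentrate = 462.28 kg/h.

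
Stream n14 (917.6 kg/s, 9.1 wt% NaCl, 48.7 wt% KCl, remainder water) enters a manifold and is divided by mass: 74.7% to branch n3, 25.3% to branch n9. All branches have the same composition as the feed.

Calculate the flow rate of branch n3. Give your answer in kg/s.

685.4 kg/s

Branch n3 flow = 0.747×917.6 = 685.45 kg/s.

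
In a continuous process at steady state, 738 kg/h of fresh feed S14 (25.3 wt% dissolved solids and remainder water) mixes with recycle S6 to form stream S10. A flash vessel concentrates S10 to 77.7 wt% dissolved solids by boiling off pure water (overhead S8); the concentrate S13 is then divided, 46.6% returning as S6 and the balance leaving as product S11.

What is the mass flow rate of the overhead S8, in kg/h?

Overall dissolved solids balance (none leaves overhead): dissolved solids in fresh feed = dissolved solids in product, i.e. 738×0.253 = (1−0.466)·S13·0.777.
S13 = 186.71/(0.777×0.534) = 450 kg/h.
Recycle S6 = 0.466×450 = 209.7 kg/h.
Combined feed S10 = 738 + 209.7 = 947.7 kg/h.
Overhead S8 = S10 − S13 = 947.7 − 450 = 497.7 kg/h.

497.7 kg/h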